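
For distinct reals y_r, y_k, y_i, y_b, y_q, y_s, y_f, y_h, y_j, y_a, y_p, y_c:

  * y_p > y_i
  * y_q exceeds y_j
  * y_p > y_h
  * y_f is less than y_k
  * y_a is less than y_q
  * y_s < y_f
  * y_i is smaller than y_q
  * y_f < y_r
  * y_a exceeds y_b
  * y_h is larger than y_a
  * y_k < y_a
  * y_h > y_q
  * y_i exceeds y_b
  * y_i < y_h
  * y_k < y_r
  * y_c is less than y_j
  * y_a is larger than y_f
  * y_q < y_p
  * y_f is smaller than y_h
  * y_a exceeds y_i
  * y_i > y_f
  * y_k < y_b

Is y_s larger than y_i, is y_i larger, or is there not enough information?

y_i

y_s < y_f and y_f < y_k give y_s < y_k.
Then y_k < y_b extends the chain to y_b.
Then y_b < y_i extends the chain to y_i.
So y_i is larger.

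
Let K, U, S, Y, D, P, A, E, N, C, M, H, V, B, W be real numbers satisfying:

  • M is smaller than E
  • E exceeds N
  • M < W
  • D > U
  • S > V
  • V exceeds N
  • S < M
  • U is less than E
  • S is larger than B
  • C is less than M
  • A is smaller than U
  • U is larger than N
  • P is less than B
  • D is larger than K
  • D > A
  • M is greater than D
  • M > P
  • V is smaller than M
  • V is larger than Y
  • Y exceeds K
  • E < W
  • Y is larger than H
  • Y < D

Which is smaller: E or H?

Link the given pairs in sequence: H < Y; Y < V; V < S; S < M; M < E.
Chaining these gives H < Y < V < S < M < E.
So H < E; H is the smaller of the two.

H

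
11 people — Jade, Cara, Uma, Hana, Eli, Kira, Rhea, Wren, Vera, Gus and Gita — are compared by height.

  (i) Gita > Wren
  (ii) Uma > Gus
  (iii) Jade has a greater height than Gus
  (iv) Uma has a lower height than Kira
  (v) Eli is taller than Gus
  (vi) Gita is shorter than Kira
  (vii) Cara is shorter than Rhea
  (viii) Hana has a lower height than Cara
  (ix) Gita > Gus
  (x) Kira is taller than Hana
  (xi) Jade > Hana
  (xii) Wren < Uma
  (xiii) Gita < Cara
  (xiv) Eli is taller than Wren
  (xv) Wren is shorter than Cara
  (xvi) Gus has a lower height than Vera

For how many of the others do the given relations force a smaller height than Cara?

The elements the relations force below Cara are Gus, Wren, Gita, Hana — no chain reaches any other.
That is 4.

4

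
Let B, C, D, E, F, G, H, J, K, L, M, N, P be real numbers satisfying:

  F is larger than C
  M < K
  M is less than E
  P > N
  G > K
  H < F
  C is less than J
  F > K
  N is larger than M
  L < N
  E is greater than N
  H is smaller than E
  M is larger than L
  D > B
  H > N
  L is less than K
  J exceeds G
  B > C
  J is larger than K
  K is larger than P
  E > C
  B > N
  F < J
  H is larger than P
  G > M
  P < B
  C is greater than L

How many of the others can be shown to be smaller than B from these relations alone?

5

From B the given relations immediately reach C, N, P.
From those, L, M — 5 in total.
Nothing else is reachable below B; 5 in all.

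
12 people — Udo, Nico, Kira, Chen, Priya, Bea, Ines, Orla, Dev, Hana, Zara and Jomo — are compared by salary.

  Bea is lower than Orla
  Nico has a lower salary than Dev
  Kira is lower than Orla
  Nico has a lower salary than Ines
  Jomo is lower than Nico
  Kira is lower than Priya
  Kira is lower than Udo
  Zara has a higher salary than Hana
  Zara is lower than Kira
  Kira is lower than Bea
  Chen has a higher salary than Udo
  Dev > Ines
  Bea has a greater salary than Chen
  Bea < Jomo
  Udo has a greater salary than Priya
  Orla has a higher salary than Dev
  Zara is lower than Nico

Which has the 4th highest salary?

Chaining the given pairs: Hana < Zara < Kira < Priya < Udo < Chen < Bea < Jomo < Nico < Ines < Dev < Orla.
Counting 4 from the largest end gives Nico.

Nico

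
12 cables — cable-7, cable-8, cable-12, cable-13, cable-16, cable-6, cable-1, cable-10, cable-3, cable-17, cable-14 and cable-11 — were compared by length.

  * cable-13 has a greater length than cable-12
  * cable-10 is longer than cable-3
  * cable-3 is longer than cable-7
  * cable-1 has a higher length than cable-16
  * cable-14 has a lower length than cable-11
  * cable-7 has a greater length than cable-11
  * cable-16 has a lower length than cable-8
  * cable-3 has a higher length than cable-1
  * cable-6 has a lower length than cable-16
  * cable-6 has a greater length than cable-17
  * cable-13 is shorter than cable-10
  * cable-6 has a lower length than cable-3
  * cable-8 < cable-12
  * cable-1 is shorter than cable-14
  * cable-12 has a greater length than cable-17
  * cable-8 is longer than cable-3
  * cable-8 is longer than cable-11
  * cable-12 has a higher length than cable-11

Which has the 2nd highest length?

cable-13

Chaining the given pairs: cable-17 < cable-6 < cable-16 < cable-1 < cable-14 < cable-11 < cable-7 < cable-3 < cable-8 < cable-12 < cable-13 < cable-10.
Counting 2 from the largest end gives cable-13.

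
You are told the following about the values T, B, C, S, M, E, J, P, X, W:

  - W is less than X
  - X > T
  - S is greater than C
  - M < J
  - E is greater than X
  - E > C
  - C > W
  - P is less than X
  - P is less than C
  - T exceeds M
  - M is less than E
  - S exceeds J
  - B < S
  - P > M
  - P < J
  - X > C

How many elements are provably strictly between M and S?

Chaining upward from M reaches: T, P, C, X, J, E.
Chaining downward from S reaches: B, W, P, C, J.
Strictly between M and S are those in both lists: P, C, J — 3 elements.

3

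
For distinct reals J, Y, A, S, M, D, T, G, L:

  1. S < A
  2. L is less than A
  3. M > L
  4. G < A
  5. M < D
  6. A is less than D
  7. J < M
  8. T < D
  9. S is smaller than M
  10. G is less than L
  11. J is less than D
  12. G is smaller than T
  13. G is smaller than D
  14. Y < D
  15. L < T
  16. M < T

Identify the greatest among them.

D

J is not greatest since J < M; G is not greatest since G < L; L is not greatest since L < A; S is not greatest since S < A; A is not greatest since A < D; M is not greatest since M < D; Y is not greatest since Y < D; T is not greatest since T < D.
Only D has nothing above it, so D is the greatest.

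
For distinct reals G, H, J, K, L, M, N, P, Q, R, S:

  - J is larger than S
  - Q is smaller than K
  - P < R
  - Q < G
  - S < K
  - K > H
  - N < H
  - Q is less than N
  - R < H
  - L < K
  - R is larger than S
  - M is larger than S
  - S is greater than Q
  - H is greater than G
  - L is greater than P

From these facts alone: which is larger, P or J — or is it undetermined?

Following every chain through P: above P we get R, H, L, K.
J is not reached, and no chain runs the other way from J to P.
So the given relations leave the order of P and J undetermined.

undetermined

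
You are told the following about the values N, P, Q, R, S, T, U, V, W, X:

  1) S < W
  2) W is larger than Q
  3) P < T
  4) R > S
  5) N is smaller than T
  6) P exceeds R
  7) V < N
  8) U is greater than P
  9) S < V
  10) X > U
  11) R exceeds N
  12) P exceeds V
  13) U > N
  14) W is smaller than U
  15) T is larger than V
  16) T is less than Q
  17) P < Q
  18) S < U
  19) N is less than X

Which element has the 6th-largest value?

P

Chaining the given pairs: S < V < N < R < P < T < Q < W < U < X.
Counting 6 from the largest end gives P.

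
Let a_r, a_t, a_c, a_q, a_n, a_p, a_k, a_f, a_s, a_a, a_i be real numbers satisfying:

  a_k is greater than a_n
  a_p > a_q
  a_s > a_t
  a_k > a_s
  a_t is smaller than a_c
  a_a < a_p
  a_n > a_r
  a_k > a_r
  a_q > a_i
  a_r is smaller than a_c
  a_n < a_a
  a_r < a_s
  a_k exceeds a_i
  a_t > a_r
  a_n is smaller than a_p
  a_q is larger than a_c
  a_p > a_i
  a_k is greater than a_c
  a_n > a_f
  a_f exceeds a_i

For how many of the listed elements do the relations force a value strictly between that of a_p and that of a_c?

The relations place a_c below a_p. An element lies strictly between them when it is forced above a_c and also forced below a_p.
Above a_c: {a_q, a_k}. Below a_p: {a_r, a_i, a_t, a_f, a_q, a_n, a_a}.
Intersection: {a_q} — 1.

1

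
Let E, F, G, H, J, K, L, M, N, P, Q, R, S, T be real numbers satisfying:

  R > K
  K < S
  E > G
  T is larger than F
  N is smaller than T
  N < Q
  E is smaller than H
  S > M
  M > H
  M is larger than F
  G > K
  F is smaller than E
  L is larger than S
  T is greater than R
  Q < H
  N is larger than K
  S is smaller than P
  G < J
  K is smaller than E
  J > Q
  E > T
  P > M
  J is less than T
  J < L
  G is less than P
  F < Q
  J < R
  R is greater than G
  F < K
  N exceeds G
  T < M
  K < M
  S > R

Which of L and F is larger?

F < K and K < G give F < G.
With G < N: F < K < G < N.
Then N < Q extends the chain to Q.
Then Q < J extends the chain to J.
Then J < R extends the chain to R.
With R < T: F < K < G < N < Q < J < R < T.
With T < E: F < K < G < N < Q < J < R < T < E.
Then E < H extends the chain to H.
Then H < M extends the chain to M.
With M < S: F < K < G < N < Q < J < R < T < E < H < M < S.
With S < L: F < K < G < N < Q < J < R < T < E < H < M < S < L.
So F < L; L is the larger of the two.

L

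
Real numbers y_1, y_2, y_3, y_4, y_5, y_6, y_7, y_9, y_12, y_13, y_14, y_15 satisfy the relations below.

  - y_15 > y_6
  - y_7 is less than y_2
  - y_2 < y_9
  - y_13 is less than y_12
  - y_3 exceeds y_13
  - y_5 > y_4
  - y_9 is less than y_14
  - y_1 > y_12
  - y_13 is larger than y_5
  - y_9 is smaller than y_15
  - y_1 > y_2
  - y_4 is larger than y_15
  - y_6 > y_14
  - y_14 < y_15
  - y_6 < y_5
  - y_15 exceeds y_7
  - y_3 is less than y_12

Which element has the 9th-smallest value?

Chaining the given pairs: y_7 < y_2 < y_9 < y_14 < y_6 < y_15 < y_4 < y_5 < y_13 < y_3 < y_12 < y_1.
Counting 9 from the smallest end gives y_13.

y_13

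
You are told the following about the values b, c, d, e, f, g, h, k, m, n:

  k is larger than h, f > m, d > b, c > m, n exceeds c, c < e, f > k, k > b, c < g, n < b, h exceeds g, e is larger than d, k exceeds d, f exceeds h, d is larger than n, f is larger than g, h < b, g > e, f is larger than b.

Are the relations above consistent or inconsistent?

inconsistent

Chaining the given relations yields b < d < e < g < h, so b < h. But one relation states h < b. These cannot both hold.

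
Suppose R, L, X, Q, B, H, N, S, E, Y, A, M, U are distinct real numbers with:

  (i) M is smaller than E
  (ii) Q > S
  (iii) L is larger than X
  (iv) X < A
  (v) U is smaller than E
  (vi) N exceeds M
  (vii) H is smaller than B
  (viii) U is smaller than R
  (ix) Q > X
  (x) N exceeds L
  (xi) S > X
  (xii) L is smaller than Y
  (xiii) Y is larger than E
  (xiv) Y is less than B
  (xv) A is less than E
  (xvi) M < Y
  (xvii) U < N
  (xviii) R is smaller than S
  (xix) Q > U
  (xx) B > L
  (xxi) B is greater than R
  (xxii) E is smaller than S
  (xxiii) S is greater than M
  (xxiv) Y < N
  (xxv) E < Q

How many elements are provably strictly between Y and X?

3

Chaining upward from X reaches: A, E, S, L, B, Q, N.
Chaining downward from Y reaches: M, U, A, E, L.
Strictly between X and Y are those in both lists: A, E, L — 3 elements.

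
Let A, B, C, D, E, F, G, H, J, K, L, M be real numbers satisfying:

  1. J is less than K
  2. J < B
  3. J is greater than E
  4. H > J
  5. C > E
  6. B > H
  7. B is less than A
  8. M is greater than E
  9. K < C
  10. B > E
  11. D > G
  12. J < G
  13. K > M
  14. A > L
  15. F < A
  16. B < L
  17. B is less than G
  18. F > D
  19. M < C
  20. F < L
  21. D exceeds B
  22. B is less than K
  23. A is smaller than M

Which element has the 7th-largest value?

D

Piecing the relations together gives one ordering: E < J < H < B < G < D < F < L < A < M < K < C.
Counting 7 from the largest end gives D.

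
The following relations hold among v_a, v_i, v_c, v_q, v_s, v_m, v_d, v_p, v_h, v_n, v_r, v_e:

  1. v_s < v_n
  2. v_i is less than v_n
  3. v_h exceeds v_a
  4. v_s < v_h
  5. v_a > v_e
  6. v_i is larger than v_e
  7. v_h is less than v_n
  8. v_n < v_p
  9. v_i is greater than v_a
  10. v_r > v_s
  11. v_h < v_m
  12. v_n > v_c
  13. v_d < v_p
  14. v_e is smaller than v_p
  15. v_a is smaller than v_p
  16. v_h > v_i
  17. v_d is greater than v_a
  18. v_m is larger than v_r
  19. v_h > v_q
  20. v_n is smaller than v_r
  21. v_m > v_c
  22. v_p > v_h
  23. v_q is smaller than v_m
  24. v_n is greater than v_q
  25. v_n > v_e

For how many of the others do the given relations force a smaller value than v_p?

The elements the relations force below v_p are v_e, v_a, v_s, v_i, v_c, v_q, v_h, v_d, v_n — no chain reaches any other.
That is 9.

9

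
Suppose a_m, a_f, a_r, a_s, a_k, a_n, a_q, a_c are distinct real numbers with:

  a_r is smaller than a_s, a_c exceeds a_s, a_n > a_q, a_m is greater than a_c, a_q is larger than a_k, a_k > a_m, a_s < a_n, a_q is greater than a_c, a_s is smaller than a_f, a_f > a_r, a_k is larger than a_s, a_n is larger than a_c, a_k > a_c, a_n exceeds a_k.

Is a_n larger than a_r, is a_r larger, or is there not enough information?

a_n

a_r < a_s and a_s < a_c give a_r < a_c.
Then a_c < a_m extends the chain to a_m.
With a_m < a_k: a_r < a_s < a_c < a_m < a_k.
With a_k < a_q: a_r < a_s < a_c < a_m < a_k < a_q.
With a_q < a_n: a_r < a_s < a_c < a_m < a_k < a_q < a_n.
So a_n is larger.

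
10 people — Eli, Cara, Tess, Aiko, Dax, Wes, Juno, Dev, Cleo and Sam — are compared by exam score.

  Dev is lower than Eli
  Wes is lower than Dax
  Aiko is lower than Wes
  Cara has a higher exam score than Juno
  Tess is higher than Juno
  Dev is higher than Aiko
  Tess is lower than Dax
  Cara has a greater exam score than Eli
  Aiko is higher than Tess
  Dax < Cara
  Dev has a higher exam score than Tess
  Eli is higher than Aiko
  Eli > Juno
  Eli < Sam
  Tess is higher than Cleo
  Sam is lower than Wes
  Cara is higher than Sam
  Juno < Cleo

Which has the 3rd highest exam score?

Wes

The consecutive relations fix a unique order: Juno < Cleo < Tess < Aiko < Dev < Eli < Sam < Wes < Dax < Cara.
Counting 3 from the largest end gives Wes.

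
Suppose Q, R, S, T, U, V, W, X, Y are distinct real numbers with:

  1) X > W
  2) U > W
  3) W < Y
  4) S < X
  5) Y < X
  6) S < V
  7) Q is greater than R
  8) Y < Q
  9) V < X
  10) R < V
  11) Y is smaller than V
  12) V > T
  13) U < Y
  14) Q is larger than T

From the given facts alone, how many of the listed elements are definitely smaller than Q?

5

The elements the relations force below Q are T, W, U, Y, R — no chain reaches any other.
That is 5.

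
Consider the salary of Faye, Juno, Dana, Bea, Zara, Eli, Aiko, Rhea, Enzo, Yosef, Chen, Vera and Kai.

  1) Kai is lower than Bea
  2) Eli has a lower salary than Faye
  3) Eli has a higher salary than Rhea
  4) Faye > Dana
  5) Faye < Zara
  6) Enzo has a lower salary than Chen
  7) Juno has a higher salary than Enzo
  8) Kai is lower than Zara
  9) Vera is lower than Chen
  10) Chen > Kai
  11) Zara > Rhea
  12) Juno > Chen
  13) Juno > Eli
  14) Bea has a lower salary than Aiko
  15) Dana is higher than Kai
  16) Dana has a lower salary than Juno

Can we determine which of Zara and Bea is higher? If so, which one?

undetermined

Following every chain through Bea: above Bea we get Aiko; below Bea we get Kai.
Zara is not reached, and no chain runs the other way from Zara to Bea.
So the given relations leave the order of Bea and Zara undetermined.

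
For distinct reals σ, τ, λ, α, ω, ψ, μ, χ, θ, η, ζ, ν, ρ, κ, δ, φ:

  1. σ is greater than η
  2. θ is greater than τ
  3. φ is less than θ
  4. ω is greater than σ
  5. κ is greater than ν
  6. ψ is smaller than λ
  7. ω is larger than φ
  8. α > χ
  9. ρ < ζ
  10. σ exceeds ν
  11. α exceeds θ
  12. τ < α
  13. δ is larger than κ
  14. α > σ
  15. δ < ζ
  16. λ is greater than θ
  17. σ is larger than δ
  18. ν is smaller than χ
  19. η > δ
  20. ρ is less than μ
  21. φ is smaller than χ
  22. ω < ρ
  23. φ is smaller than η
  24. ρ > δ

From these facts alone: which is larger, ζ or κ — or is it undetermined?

κ < δ and δ < η give κ < η.
With η < σ: κ < δ < η < σ.
With σ < ω: κ < δ < η < σ < ω.
With ω < ρ: κ < δ < η < σ < ω < ρ.
Then ρ < ζ extends the chain to ζ.
So ζ is larger.

ζ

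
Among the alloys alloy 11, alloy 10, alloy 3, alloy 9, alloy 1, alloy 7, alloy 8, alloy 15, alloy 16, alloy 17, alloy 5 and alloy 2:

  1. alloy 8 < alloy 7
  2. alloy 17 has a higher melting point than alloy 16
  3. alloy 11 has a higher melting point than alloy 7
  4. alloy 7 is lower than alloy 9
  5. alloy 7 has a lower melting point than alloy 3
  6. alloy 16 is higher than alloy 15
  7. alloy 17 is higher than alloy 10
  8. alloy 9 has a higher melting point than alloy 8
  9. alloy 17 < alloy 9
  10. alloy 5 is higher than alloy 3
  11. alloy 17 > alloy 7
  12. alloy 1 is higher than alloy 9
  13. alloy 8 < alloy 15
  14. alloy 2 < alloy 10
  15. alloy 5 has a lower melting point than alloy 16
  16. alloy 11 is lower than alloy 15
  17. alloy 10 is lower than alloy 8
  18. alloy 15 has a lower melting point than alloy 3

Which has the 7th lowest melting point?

The consecutive relations fix a unique order: alloy 2 < alloy 10 < alloy 8 < alloy 7 < alloy 11 < alloy 15 < alloy 3 < alloy 5 < alloy 16 < alloy 17 < alloy 9 < alloy 1.
Counting 7 from the smallest end gives alloy 3.

alloy 3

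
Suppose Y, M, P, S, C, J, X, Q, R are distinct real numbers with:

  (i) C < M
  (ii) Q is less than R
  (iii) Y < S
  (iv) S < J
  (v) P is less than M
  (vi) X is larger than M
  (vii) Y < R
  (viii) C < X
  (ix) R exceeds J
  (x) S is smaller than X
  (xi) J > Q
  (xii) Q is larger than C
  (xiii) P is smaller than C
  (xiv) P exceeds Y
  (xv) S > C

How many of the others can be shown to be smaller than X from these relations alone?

The elements the relations force below X are Y, P, C, S, M — no chain reaches any other.
That is 5.

5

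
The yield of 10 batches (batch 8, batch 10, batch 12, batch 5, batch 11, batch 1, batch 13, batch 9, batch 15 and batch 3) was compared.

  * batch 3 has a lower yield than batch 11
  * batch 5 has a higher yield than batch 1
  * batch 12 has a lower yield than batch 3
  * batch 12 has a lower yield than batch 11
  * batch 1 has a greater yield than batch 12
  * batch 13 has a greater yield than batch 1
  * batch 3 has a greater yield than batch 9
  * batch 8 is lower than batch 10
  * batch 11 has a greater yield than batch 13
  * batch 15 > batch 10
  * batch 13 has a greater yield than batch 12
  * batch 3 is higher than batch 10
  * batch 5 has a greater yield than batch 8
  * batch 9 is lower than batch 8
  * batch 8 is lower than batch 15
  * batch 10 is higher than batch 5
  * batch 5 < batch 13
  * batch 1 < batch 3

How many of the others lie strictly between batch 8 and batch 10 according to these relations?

1

Chaining upward from batch 8 reaches: batch 5, batch 13, batch 3, batch 11, batch 15.
Chaining downward from batch 10 reaches: batch 9, batch 12, batch 1, batch 5.
Strictly between batch 8 and batch 10 are those in both lists: batch 5 — 1 element.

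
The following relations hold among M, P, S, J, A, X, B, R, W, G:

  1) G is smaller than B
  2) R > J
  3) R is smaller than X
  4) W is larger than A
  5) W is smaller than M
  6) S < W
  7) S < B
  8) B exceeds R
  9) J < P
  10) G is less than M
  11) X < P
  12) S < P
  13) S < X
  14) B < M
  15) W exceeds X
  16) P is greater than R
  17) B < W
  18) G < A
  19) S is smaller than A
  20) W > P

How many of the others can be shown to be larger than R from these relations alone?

5

The elements the relations force above R are B, X, P, W, M — no chain reaches any other.
That is 5.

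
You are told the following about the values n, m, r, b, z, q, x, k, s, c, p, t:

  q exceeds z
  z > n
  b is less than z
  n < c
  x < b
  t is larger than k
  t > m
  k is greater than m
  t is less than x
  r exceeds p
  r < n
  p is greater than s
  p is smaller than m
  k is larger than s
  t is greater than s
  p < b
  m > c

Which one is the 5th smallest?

Piecing the relations together gives one ordering: s < p < r < n < c < m < k < t < x < b < z < q.
The 5th smallest is c.

c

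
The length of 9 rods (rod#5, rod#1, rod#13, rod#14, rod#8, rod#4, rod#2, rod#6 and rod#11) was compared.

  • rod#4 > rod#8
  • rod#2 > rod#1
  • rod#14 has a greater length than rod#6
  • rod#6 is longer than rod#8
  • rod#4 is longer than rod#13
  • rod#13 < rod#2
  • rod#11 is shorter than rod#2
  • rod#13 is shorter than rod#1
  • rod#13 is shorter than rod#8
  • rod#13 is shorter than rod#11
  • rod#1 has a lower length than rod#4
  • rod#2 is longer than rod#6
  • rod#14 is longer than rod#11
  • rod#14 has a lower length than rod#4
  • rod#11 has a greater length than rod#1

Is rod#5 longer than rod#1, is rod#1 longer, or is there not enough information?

undetermined

Following every chain through rod#1: above rod#1 we get rod#11, rod#14, rod#2, rod#4; below rod#1 we get rod#13.
rod#5 is not reached, and no chain runs the other way from rod#5 to rod#1.
So the given relations leave the order of rod#1 and rod#5 undetermined.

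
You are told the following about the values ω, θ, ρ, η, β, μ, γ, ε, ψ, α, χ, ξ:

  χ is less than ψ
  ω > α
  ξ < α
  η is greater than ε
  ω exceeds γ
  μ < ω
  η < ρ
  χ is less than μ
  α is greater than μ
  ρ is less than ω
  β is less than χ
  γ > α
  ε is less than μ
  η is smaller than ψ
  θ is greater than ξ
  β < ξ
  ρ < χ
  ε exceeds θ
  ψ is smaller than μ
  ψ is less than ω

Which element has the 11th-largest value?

Chaining the given pairs: β < ξ < θ < ε < η < ρ < χ < ψ < μ < α < γ < ω.
The 11th largest is ξ.

ξ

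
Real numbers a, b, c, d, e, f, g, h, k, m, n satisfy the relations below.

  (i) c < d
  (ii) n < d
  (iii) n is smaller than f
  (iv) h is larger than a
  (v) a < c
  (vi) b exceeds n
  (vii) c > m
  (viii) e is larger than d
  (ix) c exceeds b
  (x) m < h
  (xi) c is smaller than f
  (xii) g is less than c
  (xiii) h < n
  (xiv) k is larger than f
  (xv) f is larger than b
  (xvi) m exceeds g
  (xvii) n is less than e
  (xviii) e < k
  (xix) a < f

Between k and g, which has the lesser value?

Link the given pairs in sequence: g < m; m < h; h < n; n < b; b < c; c < d; d < e; e < k.
Chaining these gives g < m < h < n < b < c < d < e < k.
So g < k; g is the smaller of the two.

g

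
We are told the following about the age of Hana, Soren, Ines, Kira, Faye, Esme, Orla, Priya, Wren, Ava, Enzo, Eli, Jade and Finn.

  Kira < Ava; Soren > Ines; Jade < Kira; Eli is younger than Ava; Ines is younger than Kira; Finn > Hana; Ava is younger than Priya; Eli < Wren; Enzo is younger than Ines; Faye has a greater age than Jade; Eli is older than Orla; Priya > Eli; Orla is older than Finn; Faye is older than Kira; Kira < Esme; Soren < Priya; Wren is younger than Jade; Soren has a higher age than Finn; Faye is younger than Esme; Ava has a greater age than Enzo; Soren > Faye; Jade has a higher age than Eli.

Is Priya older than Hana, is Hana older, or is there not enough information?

Hana < Finn < Orla < Eli < Wren < Jade < Kira < Faye < Soren < Priya, by transitivity through Finn, Orla, Eli, Wren, Jade, Kira, Faye, Soren.
So Priya is older.

Priya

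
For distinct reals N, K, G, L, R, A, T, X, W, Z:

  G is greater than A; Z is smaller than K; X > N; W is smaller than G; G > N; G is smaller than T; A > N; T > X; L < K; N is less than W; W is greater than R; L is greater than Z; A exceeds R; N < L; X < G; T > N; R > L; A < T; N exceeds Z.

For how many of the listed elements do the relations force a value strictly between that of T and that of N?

6

The relations place N below T. An element lies strictly between them when it is forced above N and also forced below T.
Above N: {X, L, R, A, W, G, K}. Below T: {Z, X, L, R, A, W, G}.
Intersection: {X, L, R, A, W, G} — 6.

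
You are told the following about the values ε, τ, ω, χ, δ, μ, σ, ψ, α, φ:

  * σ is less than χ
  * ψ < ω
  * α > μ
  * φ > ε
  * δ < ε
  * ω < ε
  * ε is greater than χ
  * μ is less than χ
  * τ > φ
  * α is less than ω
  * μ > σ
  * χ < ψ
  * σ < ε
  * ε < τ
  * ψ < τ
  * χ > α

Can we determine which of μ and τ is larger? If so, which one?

τ

Following the relations from μ: μ < α < χ < ψ < ω < ε < φ < τ.
So τ is larger.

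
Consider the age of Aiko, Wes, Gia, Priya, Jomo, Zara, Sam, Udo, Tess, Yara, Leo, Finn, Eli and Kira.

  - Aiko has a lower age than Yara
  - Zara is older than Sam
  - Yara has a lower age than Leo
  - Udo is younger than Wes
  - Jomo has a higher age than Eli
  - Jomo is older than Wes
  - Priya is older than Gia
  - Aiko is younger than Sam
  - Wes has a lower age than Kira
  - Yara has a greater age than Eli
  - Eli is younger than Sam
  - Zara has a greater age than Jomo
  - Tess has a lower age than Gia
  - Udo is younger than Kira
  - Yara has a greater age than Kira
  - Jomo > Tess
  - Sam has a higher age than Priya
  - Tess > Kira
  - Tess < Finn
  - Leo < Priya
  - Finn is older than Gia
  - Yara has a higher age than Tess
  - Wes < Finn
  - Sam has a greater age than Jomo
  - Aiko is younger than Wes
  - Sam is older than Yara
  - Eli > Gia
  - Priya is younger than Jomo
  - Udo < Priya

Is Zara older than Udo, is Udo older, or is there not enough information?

Zara

The relevant relations are Udo < Wes; Wes < Kira; Kira < Tess; Tess < Gia; Gia < Eli; Eli < Yara; Yara < Leo; Leo < Priya; Priya < Sam; Sam < Zara.
Together: Udo < Wes < Kira < Tess < Gia < Eli < Yara < Leo < Priya < Sam < Zara.
So Zara is older.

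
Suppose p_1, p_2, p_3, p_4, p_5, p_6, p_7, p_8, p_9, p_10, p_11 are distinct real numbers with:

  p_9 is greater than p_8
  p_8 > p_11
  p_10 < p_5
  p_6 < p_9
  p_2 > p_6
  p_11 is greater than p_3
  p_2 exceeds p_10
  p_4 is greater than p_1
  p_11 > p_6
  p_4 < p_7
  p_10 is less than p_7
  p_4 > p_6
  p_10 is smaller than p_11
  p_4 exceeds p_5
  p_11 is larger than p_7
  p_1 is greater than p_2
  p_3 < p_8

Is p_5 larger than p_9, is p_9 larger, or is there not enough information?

Chaining the given relations: p_5 < p_4 < p_7 < p_11 < p_8 < p_9.
So p_9 is larger.

p_9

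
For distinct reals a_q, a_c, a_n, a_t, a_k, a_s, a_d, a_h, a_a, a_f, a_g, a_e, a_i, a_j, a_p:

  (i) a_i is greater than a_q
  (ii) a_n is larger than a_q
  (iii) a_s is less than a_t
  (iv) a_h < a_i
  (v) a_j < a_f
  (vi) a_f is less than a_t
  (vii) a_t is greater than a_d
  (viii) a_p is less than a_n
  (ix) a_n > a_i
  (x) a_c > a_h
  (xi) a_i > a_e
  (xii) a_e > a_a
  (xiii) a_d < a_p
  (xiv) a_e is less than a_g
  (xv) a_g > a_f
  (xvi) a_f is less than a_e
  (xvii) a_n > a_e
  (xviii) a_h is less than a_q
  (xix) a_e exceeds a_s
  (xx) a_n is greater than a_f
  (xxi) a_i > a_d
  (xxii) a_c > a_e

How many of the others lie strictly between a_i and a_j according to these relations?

2

The relations place a_j below a_i. An element lies strictly between them when it is forced above a_j and also forced below a_i.
Above a_j: {a_f, a_t, a_e, a_c, a_n, a_g}. Below a_i: {a_a, a_d, a_s, a_f, a_h, a_e, a_q}.
Intersection: {a_f, a_e} — 2.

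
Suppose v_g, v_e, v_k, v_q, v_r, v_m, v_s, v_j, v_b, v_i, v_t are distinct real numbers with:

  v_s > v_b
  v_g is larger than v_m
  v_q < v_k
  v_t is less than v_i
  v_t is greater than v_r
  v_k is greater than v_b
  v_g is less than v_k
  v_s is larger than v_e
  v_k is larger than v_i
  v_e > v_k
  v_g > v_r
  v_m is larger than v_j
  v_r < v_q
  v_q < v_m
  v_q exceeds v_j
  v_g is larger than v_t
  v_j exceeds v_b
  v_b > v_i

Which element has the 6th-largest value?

Chaining the given pairs: v_r < v_t < v_i < v_b < v_j < v_q < v_m < v_g < v_k < v_e < v_s.
Counting 6 from the largest end gives v_q.

v_q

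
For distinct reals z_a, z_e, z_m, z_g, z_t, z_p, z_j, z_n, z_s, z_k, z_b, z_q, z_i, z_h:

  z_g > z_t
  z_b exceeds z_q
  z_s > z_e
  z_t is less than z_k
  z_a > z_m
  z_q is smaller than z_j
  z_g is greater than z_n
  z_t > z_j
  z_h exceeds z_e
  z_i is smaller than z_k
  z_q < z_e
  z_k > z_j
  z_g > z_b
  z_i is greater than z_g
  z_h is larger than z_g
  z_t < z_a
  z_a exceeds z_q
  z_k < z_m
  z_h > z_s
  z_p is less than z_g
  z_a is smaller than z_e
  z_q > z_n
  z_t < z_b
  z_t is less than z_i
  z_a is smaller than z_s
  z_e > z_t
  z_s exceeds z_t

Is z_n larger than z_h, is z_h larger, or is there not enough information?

Following the relations from z_n: z_n < z_q < z_j < z_t < z_b < z_g < z_i < z_k < z_m < z_a < z_e < z_s < z_h.
So z_h is larger.

z_h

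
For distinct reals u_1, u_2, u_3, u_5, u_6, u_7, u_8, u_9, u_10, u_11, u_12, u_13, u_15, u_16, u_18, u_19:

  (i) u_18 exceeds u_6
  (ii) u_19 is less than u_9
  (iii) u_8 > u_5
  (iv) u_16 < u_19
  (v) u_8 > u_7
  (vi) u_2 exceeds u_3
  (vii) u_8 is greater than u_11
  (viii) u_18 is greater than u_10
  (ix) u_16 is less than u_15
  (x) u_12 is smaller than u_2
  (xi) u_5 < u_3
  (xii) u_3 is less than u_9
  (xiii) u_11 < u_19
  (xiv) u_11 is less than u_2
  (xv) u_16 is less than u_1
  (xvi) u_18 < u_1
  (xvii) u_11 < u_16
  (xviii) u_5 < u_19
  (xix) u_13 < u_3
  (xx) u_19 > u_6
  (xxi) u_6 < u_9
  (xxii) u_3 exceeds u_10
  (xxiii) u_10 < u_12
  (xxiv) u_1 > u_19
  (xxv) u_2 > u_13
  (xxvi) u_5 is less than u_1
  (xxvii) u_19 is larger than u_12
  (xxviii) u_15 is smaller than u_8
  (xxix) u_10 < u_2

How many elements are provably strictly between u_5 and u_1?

Chaining upward from u_5 reaches: u_8, u_3, u_2, u_19, u_9.
Chaining downward from u_1 reaches: u_11, u_10, u_12, u_6, u_16, u_19, u_18.
Strictly between u_5 and u_1 are those in both lists: u_19 — 1 element.

1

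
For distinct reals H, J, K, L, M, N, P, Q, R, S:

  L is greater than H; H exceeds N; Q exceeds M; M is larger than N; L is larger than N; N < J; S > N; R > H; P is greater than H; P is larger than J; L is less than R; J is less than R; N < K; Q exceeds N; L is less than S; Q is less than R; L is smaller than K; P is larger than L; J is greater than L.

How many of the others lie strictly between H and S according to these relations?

1

Chaining upward from H reaches: L, K, J, P, R.
Chaining downward from S reaches: N, L.
Strictly between H and S are those in both lists: L — 1 element.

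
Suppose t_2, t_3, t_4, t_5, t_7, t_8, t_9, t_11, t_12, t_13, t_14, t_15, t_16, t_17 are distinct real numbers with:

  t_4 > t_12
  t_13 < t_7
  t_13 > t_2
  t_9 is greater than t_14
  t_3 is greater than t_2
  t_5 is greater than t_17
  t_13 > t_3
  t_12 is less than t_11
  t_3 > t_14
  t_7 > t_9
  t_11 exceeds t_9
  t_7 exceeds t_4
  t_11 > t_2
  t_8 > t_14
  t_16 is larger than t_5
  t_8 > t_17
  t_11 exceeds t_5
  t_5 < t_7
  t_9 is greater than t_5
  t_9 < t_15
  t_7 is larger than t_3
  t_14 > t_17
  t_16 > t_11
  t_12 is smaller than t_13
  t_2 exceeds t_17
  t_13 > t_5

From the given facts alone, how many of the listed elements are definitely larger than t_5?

6

The elements the relations force above t_5 are t_9, t_11, t_15, t_13, t_7, t_16 — no chain reaches any other.
That is 6.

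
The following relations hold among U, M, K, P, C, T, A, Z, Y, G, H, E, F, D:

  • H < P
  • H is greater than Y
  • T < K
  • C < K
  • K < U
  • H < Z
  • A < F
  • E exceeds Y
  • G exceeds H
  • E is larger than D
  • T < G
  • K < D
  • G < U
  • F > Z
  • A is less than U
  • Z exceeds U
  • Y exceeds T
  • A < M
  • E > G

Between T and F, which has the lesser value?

T

T < Y < H < G < U < Z < F, by transitivity through Y, H, G, U, Z.
So T < F; T is the smaller of the two.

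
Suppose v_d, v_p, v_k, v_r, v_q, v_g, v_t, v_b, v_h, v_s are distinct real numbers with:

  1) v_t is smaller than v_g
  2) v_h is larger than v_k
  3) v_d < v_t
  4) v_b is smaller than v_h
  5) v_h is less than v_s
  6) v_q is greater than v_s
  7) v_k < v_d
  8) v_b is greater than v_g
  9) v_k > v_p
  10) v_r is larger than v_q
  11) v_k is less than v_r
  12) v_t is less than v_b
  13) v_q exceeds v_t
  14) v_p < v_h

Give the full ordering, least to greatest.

v_p < v_k < v_d < v_t < v_g < v_b < v_h < v_s < v_q < v_r

The consecutive links are each given: v_p < v_k; v_k < v_d; v_d < v_t; v_t < v_g; v_g < v_b; v_b < v_h; v_h < v_s; v_s < v_q; v_q < v_r.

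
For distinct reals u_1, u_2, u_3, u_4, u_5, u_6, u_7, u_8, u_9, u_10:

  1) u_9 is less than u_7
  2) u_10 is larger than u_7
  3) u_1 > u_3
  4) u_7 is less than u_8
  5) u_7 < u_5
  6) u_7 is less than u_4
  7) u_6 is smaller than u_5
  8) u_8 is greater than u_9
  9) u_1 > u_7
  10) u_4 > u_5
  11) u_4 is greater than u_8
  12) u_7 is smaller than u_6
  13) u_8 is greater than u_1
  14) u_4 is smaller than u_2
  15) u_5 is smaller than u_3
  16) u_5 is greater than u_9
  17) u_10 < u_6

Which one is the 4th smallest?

The consecutive relations fix a unique order: u_9 < u_7 < u_10 < u_6 < u_5 < u_3 < u_1 < u_8 < u_4 < u_2.
Counting 4 from the smallest end gives u_6.

u_6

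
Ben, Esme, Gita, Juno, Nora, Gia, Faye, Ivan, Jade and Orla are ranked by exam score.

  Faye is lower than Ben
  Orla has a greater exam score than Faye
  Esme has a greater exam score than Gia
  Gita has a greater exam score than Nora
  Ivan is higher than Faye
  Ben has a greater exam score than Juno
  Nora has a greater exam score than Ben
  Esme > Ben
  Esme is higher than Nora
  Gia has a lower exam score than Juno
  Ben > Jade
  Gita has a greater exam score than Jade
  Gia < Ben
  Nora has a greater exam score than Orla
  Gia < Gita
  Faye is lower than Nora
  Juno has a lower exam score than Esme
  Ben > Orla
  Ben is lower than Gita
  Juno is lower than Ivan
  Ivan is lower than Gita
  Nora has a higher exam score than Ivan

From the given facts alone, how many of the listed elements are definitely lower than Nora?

7

From Nora the given relations immediately reach Faye, Orla, Ivan, Ben.
From those, Gia, Jade, Juno — 7 in total.
No other element is forced below Nora by the given relations, so the count is 7.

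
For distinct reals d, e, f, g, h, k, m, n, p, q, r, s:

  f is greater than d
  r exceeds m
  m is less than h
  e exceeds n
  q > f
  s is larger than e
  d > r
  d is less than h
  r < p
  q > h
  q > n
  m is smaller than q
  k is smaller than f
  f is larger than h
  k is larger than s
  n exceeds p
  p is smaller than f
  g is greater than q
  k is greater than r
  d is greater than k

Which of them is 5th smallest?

The consecutive relations fix a unique order: m < r < p < n < e < s < k < d < h < f < q < g.
The 5th smallest is e.

e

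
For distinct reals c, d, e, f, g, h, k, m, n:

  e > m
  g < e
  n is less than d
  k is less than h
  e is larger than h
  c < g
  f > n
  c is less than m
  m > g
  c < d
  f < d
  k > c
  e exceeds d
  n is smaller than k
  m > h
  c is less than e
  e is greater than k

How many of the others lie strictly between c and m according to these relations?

The relations place c below m. An element lies strictly between them when it is forced above c and also forced below m.
Above c: {d, g, k, h, e}. Below m: {n, g, k, h}.
Intersection: {g, k, h} — 3.

3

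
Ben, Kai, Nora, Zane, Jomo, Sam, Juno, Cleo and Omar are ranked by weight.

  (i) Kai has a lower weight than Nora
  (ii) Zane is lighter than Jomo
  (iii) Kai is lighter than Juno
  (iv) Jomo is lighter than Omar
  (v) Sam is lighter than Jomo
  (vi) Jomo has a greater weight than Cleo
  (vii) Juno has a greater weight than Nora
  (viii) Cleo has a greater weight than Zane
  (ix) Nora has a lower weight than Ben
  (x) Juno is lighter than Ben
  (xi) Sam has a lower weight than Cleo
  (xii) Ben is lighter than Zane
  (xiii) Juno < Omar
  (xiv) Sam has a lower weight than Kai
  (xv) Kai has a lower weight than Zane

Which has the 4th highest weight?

Zane

Piecing the relations together gives one ordering: Sam < Kai < Nora < Juno < Ben < Zane < Cleo < Jomo < Omar.
The 4th largest is Zane.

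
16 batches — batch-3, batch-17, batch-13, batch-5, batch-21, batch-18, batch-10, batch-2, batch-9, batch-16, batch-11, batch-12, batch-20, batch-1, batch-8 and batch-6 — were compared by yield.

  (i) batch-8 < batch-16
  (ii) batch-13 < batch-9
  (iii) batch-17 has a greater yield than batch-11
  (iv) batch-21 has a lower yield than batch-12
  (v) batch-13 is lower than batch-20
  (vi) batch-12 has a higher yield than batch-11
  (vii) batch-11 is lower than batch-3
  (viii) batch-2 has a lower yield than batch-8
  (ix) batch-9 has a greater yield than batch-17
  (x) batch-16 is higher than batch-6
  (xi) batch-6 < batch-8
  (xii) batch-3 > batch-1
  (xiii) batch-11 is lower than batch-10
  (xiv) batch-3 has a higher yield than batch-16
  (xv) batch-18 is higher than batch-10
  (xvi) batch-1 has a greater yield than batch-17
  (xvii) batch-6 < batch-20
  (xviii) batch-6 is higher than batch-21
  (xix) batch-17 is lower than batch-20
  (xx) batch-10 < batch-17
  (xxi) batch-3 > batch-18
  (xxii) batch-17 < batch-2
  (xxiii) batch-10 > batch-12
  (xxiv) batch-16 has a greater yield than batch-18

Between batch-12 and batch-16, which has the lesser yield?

Link the given pairs in sequence: batch-12 < batch-10; batch-10 < batch-17; batch-17 < batch-2; batch-2 < batch-8; batch-8 < batch-16.
Together: batch-12 < batch-10 < batch-17 < batch-2 < batch-8 < batch-16.
So batch-12 < batch-16; batch-12 is the lower of the two.

batch-12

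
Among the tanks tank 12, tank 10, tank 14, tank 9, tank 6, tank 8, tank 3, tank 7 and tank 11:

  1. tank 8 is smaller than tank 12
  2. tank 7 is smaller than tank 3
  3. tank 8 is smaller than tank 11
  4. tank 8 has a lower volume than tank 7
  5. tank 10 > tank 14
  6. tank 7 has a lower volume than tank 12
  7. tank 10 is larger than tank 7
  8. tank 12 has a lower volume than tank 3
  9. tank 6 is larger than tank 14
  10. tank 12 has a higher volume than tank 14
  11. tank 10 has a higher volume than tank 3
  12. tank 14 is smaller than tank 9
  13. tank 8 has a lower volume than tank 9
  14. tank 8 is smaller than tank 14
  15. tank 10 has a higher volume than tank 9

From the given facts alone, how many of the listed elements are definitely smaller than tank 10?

Directly below tank 10: tank 7, tank 14, tank 9, tank 3.
One step further: tank 8, tank 12 (6 so far).
Nothing else is reachable below tank 10; 6 in all.

6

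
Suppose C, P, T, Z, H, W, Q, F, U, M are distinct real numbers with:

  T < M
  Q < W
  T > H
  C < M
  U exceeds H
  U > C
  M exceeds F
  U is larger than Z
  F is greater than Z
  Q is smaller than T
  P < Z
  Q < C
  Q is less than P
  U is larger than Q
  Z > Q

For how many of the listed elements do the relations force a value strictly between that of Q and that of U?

3

The relations place Q below U. An element lies strictly between them when it is forced above Q and also forced below U.
Above Q: {W, P, Z, C, F, T, M}. Below U: {P, Z, C, H}.
Intersection: {P, Z, C} — 3.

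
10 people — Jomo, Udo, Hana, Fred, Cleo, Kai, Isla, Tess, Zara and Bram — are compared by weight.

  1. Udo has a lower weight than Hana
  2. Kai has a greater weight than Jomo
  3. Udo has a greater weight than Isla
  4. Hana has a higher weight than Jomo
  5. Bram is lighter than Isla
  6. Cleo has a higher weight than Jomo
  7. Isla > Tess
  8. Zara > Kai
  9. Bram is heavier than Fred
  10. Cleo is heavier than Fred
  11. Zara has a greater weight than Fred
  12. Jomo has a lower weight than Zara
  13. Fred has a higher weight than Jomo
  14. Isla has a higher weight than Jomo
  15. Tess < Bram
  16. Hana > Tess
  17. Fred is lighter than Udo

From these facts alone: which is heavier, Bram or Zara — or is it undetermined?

Following every chain through Bram: above Bram we get Isla, Udo, Hana; below Bram we get Jomo, Tess, Fred.
Zara is not reached, and no chain runs the other way from Zara to Bram.
So the given relations leave the order of Bram and Zara undetermined.

undetermined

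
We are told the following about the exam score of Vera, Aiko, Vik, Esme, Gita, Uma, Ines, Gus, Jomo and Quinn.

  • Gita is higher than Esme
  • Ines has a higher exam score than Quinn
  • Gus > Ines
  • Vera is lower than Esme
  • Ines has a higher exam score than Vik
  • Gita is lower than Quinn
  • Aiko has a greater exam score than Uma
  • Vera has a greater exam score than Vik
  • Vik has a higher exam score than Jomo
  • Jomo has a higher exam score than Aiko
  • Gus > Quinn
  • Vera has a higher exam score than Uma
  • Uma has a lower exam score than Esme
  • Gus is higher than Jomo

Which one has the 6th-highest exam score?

Piecing the relations together gives one ordering: Uma < Aiko < Jomo < Vik < Vera < Esme < Gita < Quinn < Ines < Gus.
Counting 6 from the largest end gives Vera.

Vera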